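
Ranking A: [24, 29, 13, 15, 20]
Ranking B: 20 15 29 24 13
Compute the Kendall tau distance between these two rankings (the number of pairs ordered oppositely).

8

Assign each item its position (1..5) in the first ordering, then rewrite the second ordering as that position sequence:
positions: 24→1, 29→2, 13→3, 15→4, 20→5
second ordering as positions: [5, 4, 2, 1, 3]
Discordant pairs = inversions in this position sequence.
5: 4, 2, 1, 3 → 4
4: 2, 1, 3 → 3
2: 1 → 1
1: 0
3: 0
Total: 4 + 3 + 1 + 0 + 0 = 8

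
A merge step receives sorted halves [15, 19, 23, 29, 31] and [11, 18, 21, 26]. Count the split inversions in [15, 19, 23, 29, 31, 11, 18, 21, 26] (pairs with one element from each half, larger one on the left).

There are 14 cross-inversions.

Count, for every r in R, how many entries of L exceed r:
r = 11: 15, 19, 23, 29, 31 → 5
r = 18: 19, 23, 29, 31 → 4
r = 21: 23, 29, 31 → 3
r = 26: 29, 31 → 2
Cross-inversions: 5 + 4 + 3 + 2 = 14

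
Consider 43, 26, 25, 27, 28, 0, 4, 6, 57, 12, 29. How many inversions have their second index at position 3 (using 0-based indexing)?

The element at index 3 is 27.
Elements before it: 43, 26, 25
Those larger than 27: 43

1 such element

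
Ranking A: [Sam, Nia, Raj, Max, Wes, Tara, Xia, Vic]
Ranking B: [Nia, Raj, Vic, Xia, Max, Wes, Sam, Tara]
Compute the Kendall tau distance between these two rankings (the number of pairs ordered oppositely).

Assign each item its position (1..8) in the first ordering, then rewrite the second ordering as that position sequence:
positions: Sam→1, Nia→2, Raj→3, Max→4, Wes→5, Tara→6, Xia→7, Vic→8
second ordering as positions: [2, 3, 8, 7, 4, 5, 1, 6]
Discordant pairs = inversions in this position sequence.
2: 1 → 1
3: 1 → 1
8: 7, 4, 5, 1, 6 → 5
7: 4, 5, 1, 6 → 4
4: 1 → 1
5: 1 → 1
1: 0
6: 0
Total: 1 + 1 + 5 + 4 + 1 + 1 + 0 + 0 = 13

13 discordant pairs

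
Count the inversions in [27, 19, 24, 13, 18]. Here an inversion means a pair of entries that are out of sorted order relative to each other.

8 inversions

Out-of-order index pairs (0-indexed):
(0,1): 27 > 19
(0,2): 27 > 24
(0,3): 27 > 13
(0,4): 27 > 18
(1,3): 19 > 13
(1,4): 19 > 18
(2,3): 24 > 13
(2,4): 24 > 18
That's 8 pairs.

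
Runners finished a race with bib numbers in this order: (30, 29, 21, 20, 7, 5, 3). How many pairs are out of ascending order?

21 inversions

For each element, count later entries that are smaller:
30: 6
29: 5
21: 4
20: 3
7: 2
5: 1
3: 0
Sum: 6 + 5 + 4 + 3 + 2 + 1 + 0 = 21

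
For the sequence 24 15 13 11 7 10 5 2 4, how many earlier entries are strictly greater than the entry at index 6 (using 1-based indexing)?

4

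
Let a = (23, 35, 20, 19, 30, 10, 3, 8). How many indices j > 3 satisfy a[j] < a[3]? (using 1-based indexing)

4

The element at index 3 is 20.
Elements after it: 19, 30, 10, 3, 8
Those smaller than 20: 19, 10, 3, 8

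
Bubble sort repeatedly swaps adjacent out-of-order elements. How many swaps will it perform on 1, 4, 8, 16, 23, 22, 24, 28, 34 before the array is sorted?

1

The minimum number of adjacent swaps to sort an array equals its inversion count, since every such swap removes exactly one inversion.
Count inversions — for each element, later elements that are smaller:
1: none → 0
4: none → 0
8: none → 0
16: none → 0
23: 22 → 1
22: none → 0
24: none → 0
28: none → 0
34: none → 0
Total inversions: 0 + 0 + 0 + 0 + 1 + 0 + 0 + 0 + 0 = 1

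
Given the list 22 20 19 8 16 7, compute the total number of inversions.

14

For each element, count later entries that are smaller:
22: 5
20: 4
19: 3
8: 1
16: 1
7: 0
Sum: 5 + 4 + 3 + 1 + 1 + 0 = 14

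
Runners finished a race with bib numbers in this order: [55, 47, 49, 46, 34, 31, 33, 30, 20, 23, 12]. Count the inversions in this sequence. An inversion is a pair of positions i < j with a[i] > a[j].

52 out-of-order pairs

For each element, count later entries that are smaller:
55 → 47, 49, 46, 34, 31, 33, 30, 20, 23, 12 → 10
47 → 46, 34, 31, 33, 30, 20, 23, 12 → 8
49 → 46, 34, 31, 33, 30, 20, 23, 12 → 8
46 → 34, 31, 33, 30, 20, 23, 12 → 7
34 → 31, 33, 30, 20, 23, 12 → 6
31 → 30, 20, 23, 12 → 4
33 → 30, 20, 23, 12 → 4
30 → 20, 23, 12 → 3
20 → 12 → 1
23 → 12 → 1
12 → none → 0
Sum: 10 + 8 + 8 + 7 + 6 + 4 + 4 + 3 + 1 + 1 + 0 = 52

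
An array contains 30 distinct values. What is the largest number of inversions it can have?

A reversed (strictly descending) arrangement makes every pair an inversion, giving C(30, 2) inversions.
C(30, 2) = 30·29/2 = 435

435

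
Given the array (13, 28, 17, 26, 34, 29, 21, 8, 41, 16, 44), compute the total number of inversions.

21

Sweep left to right; for each value list the smaller values that follow it:
13 → 8 → 1
28 → 17, 26, 21, 8, 16 → 5
17 → 8, 16 → 2
26 → 21, 8, 16 → 3
34 → 29, 21, 8, 16 → 4
29 → 21, 8, 16 → 3
21 → 8, 16 → 2
8 → none → 0
41 → 16 → 1
16 → none → 0
44 → none → 0
Sum: 1 + 5 + 2 + 3 + 4 + 3 + 2 + 0 + 1 + 0 + 0 = 21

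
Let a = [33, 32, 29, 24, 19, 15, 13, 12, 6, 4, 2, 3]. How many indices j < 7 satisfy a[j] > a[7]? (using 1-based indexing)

The element at index 7 is 13.
Elements before it: 33, 32, 29, 24, 19, 15
Those larger than 13: 33, 32, 29, 24, 19, 15

6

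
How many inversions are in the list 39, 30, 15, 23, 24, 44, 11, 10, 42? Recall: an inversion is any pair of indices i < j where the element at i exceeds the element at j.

21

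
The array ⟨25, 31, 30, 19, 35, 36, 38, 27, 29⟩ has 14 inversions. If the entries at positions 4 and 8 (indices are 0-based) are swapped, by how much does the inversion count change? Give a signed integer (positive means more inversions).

-1

Positions 4 and 8 hold 35 and 29; after swapping, the array is [25, 31, 30, 19, 29, 36, 38, 27, 35].
Element-by-element contributions:
25: 1
31: 4
30: 3
19: 0
29: 1
36: 2
38: 2
27: 0
35: 0
Sum: 1 + 4 + 3 + 0 + 1 + 2 + 2 + 0 + 0 = 13
Change: 13 − 14 = -1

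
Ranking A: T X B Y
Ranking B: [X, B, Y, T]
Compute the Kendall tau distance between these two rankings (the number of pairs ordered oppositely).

3

Assign each item its position (1..4) in the first ordering, then rewrite the second ordering as that position sequence:
positions: T→1, X→2, B→3, Y→4
second ordering as positions: [2, 3, 4, 1]
Discordant pairs = inversions in this position sequence.
2: 1 → 1
3: 1 → 1
4: 1 → 1
1: 0
Total: 1 + 1 + 1 + 0 = 3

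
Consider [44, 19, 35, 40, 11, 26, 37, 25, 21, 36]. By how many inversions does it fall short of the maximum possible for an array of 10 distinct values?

Maximum inversions for 10 distinct elements is C(10, 2) = 10·9/2 = 45.
Current inversions — for each element, count later smaller elements:
44: 9
19: 1
35: 4
40: 6
11: 0
26: 2
37: 3
25: 1
21: 0
36: 0
Current total: 9 + 1 + 4 + 6 + 0 + 2 + 3 + 1 + 0 + 0 = 26
Shortfall: 45 − 26 = 19

19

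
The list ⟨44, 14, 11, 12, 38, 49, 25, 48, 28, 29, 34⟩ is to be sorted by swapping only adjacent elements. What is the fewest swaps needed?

Each adjacent swap fixes exactly one inversion, so the minimum swap count equals the number of inversions.
Count inversions — for each element, later elements that are smaller:
44: 14, 11, 12, 38, 25, 28, 29, 34 → 8
14: 11, 12 → 2
11: none → 0
12: none → 0
38: 25, 28, 29, 34 → 4
49: 25, 48, 28, 29, 34 → 5
25: none → 0
48: 28, 29, 34 → 3
28: none → 0
29: none → 0
34: none → 0
Total inversions: 8 + 2 + 0 + 0 + 4 + 5 + 0 + 3 + 0 + 0 + 0 = 22

22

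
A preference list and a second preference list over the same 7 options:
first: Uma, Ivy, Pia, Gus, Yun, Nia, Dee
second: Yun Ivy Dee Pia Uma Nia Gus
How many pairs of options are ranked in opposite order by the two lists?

11

Assign each item its position (1..7) in the first ordering, then rewrite the second ordering as that position sequence:
positions: Uma→1, Ivy→2, Pia→3, Gus→4, Yun→5, Nia→6, Dee→7
second ordering as positions: [5, 2, 7, 3, 1, 6, 4]
Discordant pairs = inversions in this position sequence.
5: 2, 3, 1, 4 → 4
2: 1 → 1
7: 3, 1, 6, 4 → 4
3: 1 → 1
1: 0
6: 4 → 1
4: 0
Total: 4 + 1 + 4 + 1 + 0 + 1 + 0 = 11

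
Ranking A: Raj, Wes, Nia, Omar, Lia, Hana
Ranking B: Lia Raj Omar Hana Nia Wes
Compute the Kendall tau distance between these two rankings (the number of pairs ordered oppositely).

Assign each item its position (1..6) in the first ordering, then rewrite the second ordering as that position sequence:
positions: Raj→1, Wes→2, Nia→3, Omar→4, Lia→5, Hana→6
second ordering as positions: [5, 1, 4, 6, 3, 2]
Discordant pairs = inversions in this position sequence.
5: 1, 4, 3, 2 → 4
1: 0
4: 3, 2 → 2
6: 3, 2 → 2
3: 2 → 1
2: 0
Total: 4 + 0 + 2 + 2 + 1 + 0 = 9

9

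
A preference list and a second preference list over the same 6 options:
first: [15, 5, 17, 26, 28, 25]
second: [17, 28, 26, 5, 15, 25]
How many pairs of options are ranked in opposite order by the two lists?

8 pairs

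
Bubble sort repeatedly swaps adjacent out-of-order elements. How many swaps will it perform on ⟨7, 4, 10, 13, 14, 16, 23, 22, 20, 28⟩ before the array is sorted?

4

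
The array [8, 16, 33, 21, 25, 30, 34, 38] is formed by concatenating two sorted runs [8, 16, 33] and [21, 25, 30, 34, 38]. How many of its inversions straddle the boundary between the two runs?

For each element r of the right run, count left-run elements greater than r:
r = 21: 33 → 1
r = 25: 33 → 1
r = 30: 33 → 1
r = 34: none → 0
r = 38: none → 0
Cross-inversions: 1 + 1 + 1 + 0 + 0 = 3

3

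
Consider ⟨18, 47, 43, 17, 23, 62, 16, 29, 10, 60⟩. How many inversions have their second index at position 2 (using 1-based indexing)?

0

The element at index 2 is 47.
Elements before it: 18
None of them are larger than 47.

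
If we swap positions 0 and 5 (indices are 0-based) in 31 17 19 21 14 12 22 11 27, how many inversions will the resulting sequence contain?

12

Positions 0 and 5 hold 31 and 12; after swapping, the array is [12, 17, 19, 21, 14, 31, 22, 11, 27].
Element-by-element contributions:
12 → 11 → 1
17 → 14, 11 → 2
19 → 14, 11 → 2
21 → 14, 11 → 2
14 → 11 → 1
31 → 22, 11, 27 → 3
22 → 11 → 1
11 → none → 0
27 → none → 0
Sum: 1 + 2 + 2 + 2 + 1 + 3 + 1 + 0 + 0 = 12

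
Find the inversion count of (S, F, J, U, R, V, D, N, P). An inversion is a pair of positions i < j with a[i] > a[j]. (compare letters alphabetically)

18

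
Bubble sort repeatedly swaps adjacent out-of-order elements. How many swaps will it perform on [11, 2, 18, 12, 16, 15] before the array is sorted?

5 adjacent swaps

Each adjacent swap fixes exactly one inversion, so the minimum swap count equals the number of inversions.
Count inversions — for each element, later elements that are smaller:
11: 2 → 1
2: none → 0
18: 12, 16, 15 → 3
12: none → 0
16: 15 → 1
15: none → 0
Total inversions: 1 + 0 + 3 + 0 + 1 + 0 = 5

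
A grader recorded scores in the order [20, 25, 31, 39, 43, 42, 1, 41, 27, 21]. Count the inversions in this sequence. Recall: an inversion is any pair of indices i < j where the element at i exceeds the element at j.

21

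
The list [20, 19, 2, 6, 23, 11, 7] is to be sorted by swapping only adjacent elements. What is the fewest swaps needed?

There are 12 adjacent swaps.

Minimum adjacent swaps = number of inversions (each swap of adjacent out-of-order elements removes one inversion and no swap can remove more).
Count inversions — for each element, later elements that are smaller:
20: 19, 2, 6, 11, 7 → 5
19: 2, 6, 11, 7 → 4
2: none → 0
6: none → 0
23: 11, 7 → 2
11: 7 → 1
7: none → 0
Total inversions: 5 + 4 + 0 + 0 + 2 + 1 + 0 = 12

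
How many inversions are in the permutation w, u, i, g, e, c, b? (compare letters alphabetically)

For each element, count later entries that are smaller:
w → u, i, g, e, c, b → 6
u → i, g, e, c, b → 5
i → g, e, c, b → 4
g → e, c, b → 3
e → c, b → 2
c → b → 1
b → none → 0
Sum: 6 + 5 + 4 + 3 + 2 + 1 + 0 = 21

21 inversions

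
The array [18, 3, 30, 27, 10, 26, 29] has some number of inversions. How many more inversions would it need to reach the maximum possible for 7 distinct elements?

Maximum inversions for 7 distinct elements is C(7, 2) = 7·6/2 = 21.
Current inversions — for each element, count later smaller elements:
18: 2
3: 0
30: 4
27: 2
10: 0
26: 0
29: 0
Current total: 2 + 0 + 4 + 2 + 0 + 0 + 0 = 8
Shortfall: 21 − 8 = 13

13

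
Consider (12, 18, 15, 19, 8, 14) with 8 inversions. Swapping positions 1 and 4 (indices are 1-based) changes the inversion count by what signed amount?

+5

Positions 1 and 4 hold 12 and 19; after swapping, the array is [19, 18, 15, 12, 8, 14].
For each element, count later entries that are smaller:
19 → 18, 15, 12, 8, 14 → 5
18 → 15, 12, 8, 14 → 4
15 → 12, 8, 14 → 3
12 → 8 → 1
8 → none → 0
14 → none → 0
Sum: 5 + 4 + 3 + 1 + 0 + 0 = 13
Change: 13 − 8 = +5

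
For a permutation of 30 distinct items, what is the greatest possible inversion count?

The maximum occurs when the array is in strictly decreasing order: every one of the C(30, 2) pairs is inverted.
C(30, 2) = 30·29/2 = 435

Inversions: 435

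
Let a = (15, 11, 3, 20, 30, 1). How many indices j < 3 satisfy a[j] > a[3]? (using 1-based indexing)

2

The element at index 3 is 3.
Elements before it: 15, 11
Those larger than 3: 15, 11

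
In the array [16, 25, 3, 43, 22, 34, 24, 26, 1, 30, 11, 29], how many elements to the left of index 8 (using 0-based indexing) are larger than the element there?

The element at index 8 is 1.
Elements before it: 16, 25, 3, 43, 22, 34, 24, 26
Those larger than 1: 16, 25, 3, 43, 22, 34, 24, 26

8 such elements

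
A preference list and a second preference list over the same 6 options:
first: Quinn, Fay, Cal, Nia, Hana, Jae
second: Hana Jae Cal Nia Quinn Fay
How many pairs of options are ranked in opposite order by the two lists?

12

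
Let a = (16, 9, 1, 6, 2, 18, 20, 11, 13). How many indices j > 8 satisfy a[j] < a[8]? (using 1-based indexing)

0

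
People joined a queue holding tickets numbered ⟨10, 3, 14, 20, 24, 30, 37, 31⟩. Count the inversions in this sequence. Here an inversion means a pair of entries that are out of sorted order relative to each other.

For each element, count later entries that are smaller:
10: 1
3: 0
14: 0
20: 0
24: 0
30: 0
37: 1
31: 0
Sum: 1 + 0 + 0 + 0 + 0 + 0 + 1 + 0 = 2

2 out-of-order pairs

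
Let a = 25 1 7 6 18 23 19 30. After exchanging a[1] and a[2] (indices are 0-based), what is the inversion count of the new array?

Positions 1 and 2 hold 1 and 7; after swapping, the array is [25, 7, 1, 6, 18, 23, 19, 30].
Count, for each position, how many later elements it exceeds:
25 → 7, 1, 6, 18, 23, 19 → 6
7 → 1, 6 → 2
1 → none → 0
6 → none → 0
18 → none → 0
23 → 19 → 1
19 → none → 0
30 → none → 0
Sum: 6 + 2 + 0 + 0 + 0 + 1 + 0 + 0 = 9

9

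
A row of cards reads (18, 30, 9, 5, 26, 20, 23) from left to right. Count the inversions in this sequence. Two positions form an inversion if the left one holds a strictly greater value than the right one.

For each element, count later entries that are smaller:
18: 2
30: 5
9: 1
5: 0
26: 2
20: 0
23: 0
Sum: 2 + 5 + 1 + 0 + 2 + 0 + 0 = 10

10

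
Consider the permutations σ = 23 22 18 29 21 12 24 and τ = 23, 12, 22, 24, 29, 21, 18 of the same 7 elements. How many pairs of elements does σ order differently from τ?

Discordant pairs: 9

Assign each item its position (1..7) in the first ordering, then rewrite the second ordering as that position sequence:
positions: 23→1, 22→2, 18→3, 29→4, 21→5, 12→6, 24→7
second ordering as positions: [1, 6, 2, 7, 4, 5, 3]
Discordant pairs = inversions in this position sequence.
1: 0
6: 2, 4, 5, 3 → 4
2: 0
7: 4, 5, 3 → 3
4: 3 → 1
5: 3 → 1
3: 0
Total: 0 + 4 + 0 + 3 + 1 + 1 + 0 = 9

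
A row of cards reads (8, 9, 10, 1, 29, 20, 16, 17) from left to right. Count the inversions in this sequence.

There are 8 inversions.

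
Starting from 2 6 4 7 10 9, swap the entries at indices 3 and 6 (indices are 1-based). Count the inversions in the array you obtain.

5 inversions

Positions 3 and 6 hold 4 and 9; after swapping, the array is [2, 6, 9, 7, 10, 4].
Sweep left to right; for each value list the smaller values that follow it:
2: 0
6: 1
9: 2
7: 1
10: 1
4: 0
Sum: 0 + 1 + 2 + 1 + 1 + 0 = 5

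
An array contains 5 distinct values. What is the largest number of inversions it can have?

The maximum occurs when the array is in strictly decreasing order: every one of the C(5, 2) pairs is inverted.
C(5, 2) = 5·4/2 = 10

10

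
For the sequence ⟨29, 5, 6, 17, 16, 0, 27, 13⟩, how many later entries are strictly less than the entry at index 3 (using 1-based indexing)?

The element at index 3 is 6.
Elements after it: 17, 16, 0, 27, 13
Those smaller than 6: 0

1 such element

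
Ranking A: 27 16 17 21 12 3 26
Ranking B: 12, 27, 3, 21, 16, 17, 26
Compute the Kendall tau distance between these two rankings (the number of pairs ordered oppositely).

9 discordant pairs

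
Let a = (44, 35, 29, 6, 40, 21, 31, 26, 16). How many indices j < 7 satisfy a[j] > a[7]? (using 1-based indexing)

The element at index 7 is 31.
Elements before it: 44, 35, 29, 6, 40, 21
Those larger than 31: 44, 35, 40

3 such elements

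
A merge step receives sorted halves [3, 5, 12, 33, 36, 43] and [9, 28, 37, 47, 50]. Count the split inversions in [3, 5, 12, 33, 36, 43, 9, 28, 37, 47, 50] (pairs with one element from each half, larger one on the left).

8

Count, for every r in R, how many entries of L exceed r:
r = 9: 12, 33, 36, 43 → 4
r = 28: 33, 36, 43 → 3
r = 37: 43 → 1
r = 47: none → 0
r = 50: none → 0
Cross-inversions: 4 + 3 + 1 + 0 + 0 = 8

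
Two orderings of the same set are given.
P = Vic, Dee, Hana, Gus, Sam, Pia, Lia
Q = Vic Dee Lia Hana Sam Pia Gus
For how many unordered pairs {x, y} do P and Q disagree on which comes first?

6

Assign each item its position (1..7) in the first ordering, then rewrite the second ordering as that position sequence:
positions: Vic→1, Dee→2, Hana→3, Gus→4, Sam→5, Pia→6, Lia→7
second ordering as positions: [1, 2, 7, 3, 5, 6, 4]
Discordant pairs = inversions in this position sequence.
1: 0
2: 0
7: 3, 5, 6, 4 → 4
3: 0
5: 4 → 1
6: 4 → 1
4: 0
Total: 0 + 0 + 4 + 0 + 1 + 1 + 0 = 6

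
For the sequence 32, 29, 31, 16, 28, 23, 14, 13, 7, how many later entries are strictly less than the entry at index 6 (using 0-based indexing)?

2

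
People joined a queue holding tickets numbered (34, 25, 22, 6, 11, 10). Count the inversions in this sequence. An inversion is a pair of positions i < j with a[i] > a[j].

13 inversions

Count, for each position, how many later elements it exceeds:
34 → 25, 22, 6, 11, 10 → 5
25 → 22, 6, 11, 10 → 4
22 → 6, 11, 10 → 3
6 → none → 0
11 → 10 → 1
10 → none → 0
Sum: 5 + 4 + 3 + 0 + 1 + 0 = 13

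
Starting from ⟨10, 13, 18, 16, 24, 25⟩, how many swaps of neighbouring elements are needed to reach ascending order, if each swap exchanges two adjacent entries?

Minimum adjacent swaps = number of inversions (each swap of adjacent out-of-order elements removes one inversion and no swap can remove more).
Count inversions — for each element, later elements that are smaller:
10: none → 0
13: none → 0
18: 16 → 1
16: none → 0
24: none → 0
25: none → 0
Total inversions: 0 + 0 + 1 + 0 + 0 + 0 = 1

1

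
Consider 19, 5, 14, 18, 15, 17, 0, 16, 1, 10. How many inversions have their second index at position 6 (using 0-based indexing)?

6

The element at index 6 is 0.
Elements before it: 19, 5, 14, 18, 15, 17
Those larger than 0: 19, 5, 14, 18, 15, 17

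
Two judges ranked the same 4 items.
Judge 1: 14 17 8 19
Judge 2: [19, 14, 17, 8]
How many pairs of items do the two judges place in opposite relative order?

Assign each item its position (1..4) in the first ordering, then rewrite the second ordering as that position sequence:
positions: 14→1, 17→2, 8→3, 19→4
second ordering as positions: [4, 1, 2, 3]
Discordant pairs = inversions in this position sequence.
4: 1, 2, 3 → 3
1: 0
2: 0
3: 0
Total: 3 + 0 + 0 + 0 = 3

3 discordant pairs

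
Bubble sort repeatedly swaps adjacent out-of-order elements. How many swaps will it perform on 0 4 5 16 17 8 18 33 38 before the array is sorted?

Minimum adjacent swaps = number of inversions (each swap of adjacent out-of-order elements removes one inversion and no swap can remove more).
Count inversions — for each element, later elements that are smaller:
0: none → 0
4: none → 0
5: none → 0
16: 8 → 1
17: 8 → 1
8: none → 0
18: none → 0
33: none → 0
38: none → 0
Total inversions: 0 + 0 + 0 + 1 + 1 + 0 + 0 + 0 + 0 = 2

2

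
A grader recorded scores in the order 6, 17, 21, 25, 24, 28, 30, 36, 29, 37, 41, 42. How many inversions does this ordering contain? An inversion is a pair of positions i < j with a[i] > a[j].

3 inversions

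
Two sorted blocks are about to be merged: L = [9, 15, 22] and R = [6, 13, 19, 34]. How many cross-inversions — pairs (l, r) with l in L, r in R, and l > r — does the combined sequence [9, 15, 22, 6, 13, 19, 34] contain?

For each element r of the right run, count left-run elements greater than r:
r = 6: 9, 15, 22 → 3
r = 13: 15, 22 → 2
r = 19: 22 → 1
r = 34: none → 0
Cross-inversions: 3 + 2 + 1 + 0 = 6

There are 6 split inversions.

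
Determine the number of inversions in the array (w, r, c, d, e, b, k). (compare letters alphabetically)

For each element, count later entries that are smaller:
w: 6
r: 5
c: 1
d: 1
e: 1
b: 0
k: 0
Sum: 6 + 5 + 1 + 1 + 1 + 0 + 0 = 14

Inversions: 14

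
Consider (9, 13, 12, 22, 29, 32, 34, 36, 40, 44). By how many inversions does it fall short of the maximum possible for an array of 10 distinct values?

Maximum inversions for 10 distinct elements is C(10, 2) = 10·9/2 = 45.
Current inversions — for each element, count later smaller elements:
9: 0
13: 1
12: 0
22: 0
29: 0
32: 0
34: 0
36: 0
40: 0
44: 0
Current total: 0 + 1 + 0 + 0 + 0 + 0 + 0 + 0 + 0 + 0 = 1
Shortfall: 45 − 1 = 44

44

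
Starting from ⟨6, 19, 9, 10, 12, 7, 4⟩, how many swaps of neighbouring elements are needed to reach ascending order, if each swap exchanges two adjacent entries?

Minimum adjacent swaps = number of inversions (each swap of adjacent out-of-order elements removes one inversion and no swap can remove more).
Count inversions — for each element, later elements that are smaller:
6: 4 → 1
19: 9, 10, 12, 7, 4 → 5
9: 7, 4 → 2
10: 7, 4 → 2
12: 7, 4 → 2
7: 4 → 1
4: none → 0
Total inversions: 1 + 5 + 2 + 2 + 2 + 1 + 0 = 13

13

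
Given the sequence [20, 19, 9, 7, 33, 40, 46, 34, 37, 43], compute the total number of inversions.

Element-by-element contributions:
20 → 19, 9, 7 → 3
19 → 9, 7 → 2
9 → 7 → 1
7 → none → 0
33 → none → 0
40 → 34, 37 → 2
46 → 34, 37, 43 → 3
34 → none → 0
37 → none → 0
43 → none → 0
Sum: 3 + 2 + 1 + 0 + 0 + 2 + 3 + 0 + 0 + 0 = 11

11 out-of-order pairs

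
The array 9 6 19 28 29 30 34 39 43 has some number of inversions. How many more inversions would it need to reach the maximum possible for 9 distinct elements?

35

Maximum inversions for 9 distinct elements is C(9, 2) = 9·8/2 = 36.
Current inversions — for each element, count later smaller elements:
9: 1
6: 0
19: 0
28: 0
29: 0
30: 0
34: 0
39: 0
43: 0
Current total: 1 + 0 + 0 + 0 + 0 + 0 + 0 + 0 + 0 = 1
Shortfall: 36 − 1 = 35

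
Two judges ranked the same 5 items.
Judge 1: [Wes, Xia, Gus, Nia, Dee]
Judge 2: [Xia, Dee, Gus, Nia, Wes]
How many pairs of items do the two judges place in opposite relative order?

Assign each item its position (1..5) in the first ordering, then rewrite the second ordering as that position sequence:
positions: Wes→1, Xia→2, Gus→3, Nia→4, Dee→5
second ordering as positions: [2, 5, 3, 4, 1]
Discordant pairs = inversions in this position sequence.
2: 1 → 1
5: 3, 4, 1 → 3
3: 1 → 1
4: 1 → 1
1: 0
Total: 1 + 3 + 1 + 1 + 0 = 6

6 discordant pairs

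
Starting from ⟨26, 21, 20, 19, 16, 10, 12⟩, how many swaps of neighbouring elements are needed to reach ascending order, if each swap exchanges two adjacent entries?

Minimum adjacent swaps = number of inversions (each swap of adjacent out-of-order elements removes one inversion and no swap can remove more).
Count inversions — for each element, later elements that are smaller:
26: 21, 20, 19, 16, 10, 12 → 6
21: 20, 19, 16, 10, 12 → 5
20: 19, 16, 10, 12 → 4
19: 16, 10, 12 → 3
16: 10, 12 → 2
10: none → 0
12: none → 0
Total inversions: 6 + 5 + 4 + 3 + 2 + 0 + 0 = 20

There are 20 swaps.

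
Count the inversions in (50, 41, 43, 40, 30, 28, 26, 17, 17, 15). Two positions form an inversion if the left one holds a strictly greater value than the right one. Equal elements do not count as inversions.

43 out-of-order pairs

Count, for each position, how many later elements it exceeds:
50: 9
41: 7
43: 7
40: 6
30: 5
28: 4
26: 3
17: 1
17: 1
15: 0
Sum: 9 + 7 + 7 + 6 + 5 + 4 + 3 + 1 + 1 + 0 = 43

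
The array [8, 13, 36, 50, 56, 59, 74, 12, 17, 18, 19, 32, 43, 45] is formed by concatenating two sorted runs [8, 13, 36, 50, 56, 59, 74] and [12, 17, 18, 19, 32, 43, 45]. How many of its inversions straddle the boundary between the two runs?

For each element r of the right run, count left-run elements greater than r:
r = 12: 13, 36, 50, 56, 59, 74 → 6
r = 17: 36, 50, 56, 59, 74 → 5
r = 18: 36, 50, 56, 59, 74 → 5
r = 19: 36, 50, 56, 59, 74 → 5
r = 32: 36, 50, 56, 59, 74 → 5
r = 43: 50, 56, 59, 74 → 4
r = 45: 50, 56, 59, 74 → 4
Cross-inversions: 6 + 5 + 5 + 5 + 5 + 4 + 4 = 34

34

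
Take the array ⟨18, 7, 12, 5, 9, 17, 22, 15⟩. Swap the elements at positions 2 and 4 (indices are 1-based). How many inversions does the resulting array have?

Positions 2 and 4 hold 7 and 5; after swapping, the array is [18, 5, 12, 7, 9, 17, 22, 15].
Count, for each position, how many later elements it exceeds:
18 → 5, 12, 7, 9, 17, 15 → 6
5 → none → 0
12 → 7, 9 → 2
7 → none → 0
9 → none → 0
17 → 15 → 1
22 → 15 → 1
15 → none → 0
Sum: 6 + 0 + 2 + 0 + 0 + 1 + 1 + 0 = 10

10 inversions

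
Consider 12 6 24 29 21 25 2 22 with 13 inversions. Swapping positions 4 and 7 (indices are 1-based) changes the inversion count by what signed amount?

Positions 4 and 7 hold 29 and 2; after swapping, the array is [12, 6, 24, 2, 21, 25, 29, 22].
Count, for each position, how many later elements it exceeds:
12 → 6, 2 → 2
6 → 2 → 1
24 → 2, 21, 22 → 3
2 → none → 0
21 → none → 0
25 → 22 → 1
29 → 22 → 1
22 → none → 0
Sum: 2 + 1 + 3 + 0 + 0 + 1 + 1 + 0 = 8
Change: 8 − 13 = -5

-5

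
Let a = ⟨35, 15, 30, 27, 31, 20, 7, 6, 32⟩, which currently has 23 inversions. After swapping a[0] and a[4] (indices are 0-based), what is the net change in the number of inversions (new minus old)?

-1

Positions 0 and 4 hold 35 and 31; after swapping, the array is [31, 15, 30, 27, 35, 20, 7, 6, 32].
Sweep left to right; for each value list the smaller values that follow it:
31: 6
15: 2
30: 4
27: 3
35: 4
20: 2
7: 1
6: 0
32: 0
Sum: 6 + 2 + 4 + 3 + 4 + 2 + 1 + 0 + 0 = 22
Change: 22 − 23 = -1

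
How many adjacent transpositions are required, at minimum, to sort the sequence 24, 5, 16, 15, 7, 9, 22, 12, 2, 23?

The minimum number of adjacent swaps to sort an array equals its inversion count, since every such swap removes exactly one inversion.
Count inversions — for each element, later elements that are smaller:
24: 5, 16, 15, 7, 9, 22, 12, 2, 23 → 9
5: 2 → 1
16: 15, 7, 9, 12, 2 → 5
15: 7, 9, 12, 2 → 4
7: 2 → 1
9: 2 → 1
22: 12, 2 → 2
12: 2 → 1
2: none → 0
23: none → 0
Total inversions: 9 + 1 + 5 + 4 + 1 + 1 + 2 + 1 + 0 + 0 = 24

Swaps: 24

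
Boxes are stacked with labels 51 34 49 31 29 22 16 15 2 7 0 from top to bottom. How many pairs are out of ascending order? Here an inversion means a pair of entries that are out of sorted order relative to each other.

Sweep left to right; for each value list the smaller values that follow it:
51 → 34, 49, 31, 29, 22, 16, 15, 2, 7, 0 → 10
34 → 31, 29, 22, 16, 15, 2, 7, 0 → 8
49 → 31, 29, 22, 16, 15, 2, 7, 0 → 8
31 → 29, 22, 16, 15, 2, 7, 0 → 7
29 → 22, 16, 15, 2, 7, 0 → 6
22 → 16, 15, 2, 7, 0 → 5
16 → 15, 2, 7, 0 → 4
15 → 2, 7, 0 → 3
2 → 0 → 1
7 → 0 → 1
0 → none → 0
Sum: 10 + 8 + 8 + 7 + 6 + 5 + 4 + 3 + 1 + 1 + 0 = 53

53 inversions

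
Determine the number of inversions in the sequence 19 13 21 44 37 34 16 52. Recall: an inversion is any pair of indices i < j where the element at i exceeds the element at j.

Element-by-element contributions:
19 → 13, 16 → 2
13 → none → 0
21 → 16 → 1
44 → 37, 34, 16 → 3
37 → 34, 16 → 2
34 → 16 → 1
16 → none → 0
52 → none → 0
Sum: 2 + 0 + 1 + 3 + 2 + 1 + 0 + 0 = 9

9 inversions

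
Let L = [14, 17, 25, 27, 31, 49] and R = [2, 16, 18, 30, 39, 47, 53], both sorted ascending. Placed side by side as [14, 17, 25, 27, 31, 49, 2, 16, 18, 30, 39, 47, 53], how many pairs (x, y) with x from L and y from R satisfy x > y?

For each element r of the right run, count left-run elements greater than r:
r = 2: 14, 17, 25, 27, 31, 49 → 6
r = 16: 17, 25, 27, 31, 49 → 5
r = 18: 25, 27, 31, 49 → 4
r = 30: 31, 49 → 2
r = 39: 49 → 1
r = 47: 49 → 1
r = 53: none → 0
Cross-inversions: 6 + 5 + 4 + 2 + 1 + 1 + 0 = 19

19 split inversions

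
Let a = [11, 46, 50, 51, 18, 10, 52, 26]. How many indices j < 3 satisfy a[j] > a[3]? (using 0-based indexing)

The element at index 3 is 51.
Elements before it: 11, 46, 50
None of them are larger than 51.

0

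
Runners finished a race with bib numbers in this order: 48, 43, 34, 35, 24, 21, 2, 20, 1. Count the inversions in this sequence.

For each element, count later entries that are smaller:
48: 8
43: 7
34: 5
35: 5
24: 4
21: 3
2: 1
20: 1
1: 0
Sum: 8 + 7 + 5 + 5 + 4 + 3 + 1 + 1 + 0 = 34

34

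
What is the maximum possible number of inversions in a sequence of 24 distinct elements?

276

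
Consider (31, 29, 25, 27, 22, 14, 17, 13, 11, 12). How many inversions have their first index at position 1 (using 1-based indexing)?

9

The element at index 1 is 31.
Elements after it: 29, 25, 27, 22, 14, 17, 13, 11, 12
Those smaller than 31: 29, 25, 27, 22, 14, 17, 13, 11, 12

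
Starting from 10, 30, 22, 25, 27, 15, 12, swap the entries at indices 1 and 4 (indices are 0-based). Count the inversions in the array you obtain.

11

Positions 1 and 4 hold 30 and 27; after swapping, the array is [10, 27, 22, 25, 30, 15, 12].
For each element, count later entries that are smaller:
10: 0
27: 4
22: 2
25: 2
30: 2
15: 1
12: 0
Sum: 0 + 4 + 2 + 2 + 2 + 1 + 0 = 11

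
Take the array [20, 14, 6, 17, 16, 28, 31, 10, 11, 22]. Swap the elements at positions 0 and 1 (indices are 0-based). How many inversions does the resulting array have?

Positions 0 and 1 hold 20 and 14; after swapping, the array is [14, 20, 6, 17, 16, 28, 31, 10, 11, 22].
Count, for each position, how many later elements it exceeds:
14 → 6, 10, 11 → 3
20 → 6, 17, 16, 10, 11 → 5
6 → none → 0
17 → 16, 10, 11 → 3
16 → 10, 11 → 2
28 → 10, 11, 22 → 3
31 → 10, 11, 22 → 3
10 → none → 0
11 → none → 0
22 → none → 0
Sum: 3 + 5 + 0 + 3 + 2 + 3 + 3 + 0 + 0 + 0 = 19

There are 19 inversions.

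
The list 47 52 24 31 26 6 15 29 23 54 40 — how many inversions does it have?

Count, for each position, how many later elements it exceeds:
47: 8
52: 8
24: 3
31: 5
26: 3
6: 0
15: 0
29: 1
23: 0
54: 1
40: 0
Sum: 8 + 8 + 3 + 5 + 3 + 0 + 0 + 1 + 0 + 1 + 0 = 29

29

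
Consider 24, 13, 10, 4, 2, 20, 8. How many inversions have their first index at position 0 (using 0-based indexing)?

The element at index 0 is 24.
Elements after it: 13, 10, 4, 2, 20, 8
Those smaller than 24: 13, 10, 4, 2, 20, 8

6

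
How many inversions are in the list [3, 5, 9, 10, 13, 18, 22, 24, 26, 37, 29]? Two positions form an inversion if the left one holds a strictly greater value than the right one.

1

For each element, count later entries that are smaller:
3: 0
5: 0
9: 0
10: 0
13: 0
18: 0
22: 0
24: 0
26: 0
37: 1
29: 0
Sum: 0 + 0 + 0 + 0 + 0 + 0 + 0 + 0 + 0 + 1 + 0 = 1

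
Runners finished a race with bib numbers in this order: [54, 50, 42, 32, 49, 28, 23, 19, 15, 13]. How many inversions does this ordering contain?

Inversions: 43

Count, for each position, how many later elements it exceeds:
54: 9
50: 8
42: 6
32: 5
49: 5
28: 4
23: 3
19: 2
15: 1
13: 0
Sum: 9 + 8 + 6 + 5 + 5 + 4 + 3 + 2 + 1 + 0 = 43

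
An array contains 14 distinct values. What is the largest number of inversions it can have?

91

A reversed (strictly descending) arrangement makes every pair an inversion, giving C(14, 2) inversions.
C(14, 2) = 14·13/2 = 91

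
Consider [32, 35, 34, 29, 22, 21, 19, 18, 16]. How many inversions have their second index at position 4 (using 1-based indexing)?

3 such elements

The element at index 4 is 29.
Elements before it: 32, 35, 34
Those larger than 29: 32, 35, 34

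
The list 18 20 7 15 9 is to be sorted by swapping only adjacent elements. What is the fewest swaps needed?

7

Each adjacent swap fixes exactly one inversion, so the minimum swap count equals the number of inversions.
Count inversions — for each element, later elements that are smaller:
18: 7, 15, 9 → 3
20: 7, 15, 9 → 3
7: none → 0
15: 9 → 1
9: none → 0
Total inversions: 3 + 3 + 0 + 1 + 0 = 7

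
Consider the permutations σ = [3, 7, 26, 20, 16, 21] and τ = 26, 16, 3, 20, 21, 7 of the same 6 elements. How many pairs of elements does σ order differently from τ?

Assign each item its position (1..6) in the first ordering, then rewrite the second ordering as that position sequence:
positions: 3→1, 7→2, 26→3, 20→4, 16→5, 21→6
second ordering as positions: [3, 5, 1, 4, 6, 2]
Discordant pairs = inversions in this position sequence.
3: 1, 2 → 2
5: 1, 4, 2 → 3
1: 0
4: 2 → 1
6: 2 → 1
2: 0
Total: 2 + 3 + 0 + 1 + 1 + 0 = 7

7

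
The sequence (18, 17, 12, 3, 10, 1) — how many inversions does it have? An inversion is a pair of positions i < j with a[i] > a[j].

Sweep left to right; for each value list the smaller values that follow it:
18 → 17, 12, 3, 10, 1 → 5
17 → 12, 3, 10, 1 → 4
12 → 3, 10, 1 → 3
3 → 1 → 1
10 → 1 → 1
1 → none → 0
Sum: 5 + 4 + 3 + 1 + 1 + 0 = 14

14 out-of-order pairs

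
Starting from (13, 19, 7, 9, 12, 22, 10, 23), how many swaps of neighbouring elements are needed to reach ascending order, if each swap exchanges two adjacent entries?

There are 10 swaps.

Each adjacent swap fixes exactly one inversion, so the minimum swap count equals the number of inversions.
Count inversions — for each element, later elements that are smaller:
13: 7, 9, 12, 10 → 4
19: 7, 9, 12, 10 → 4
7: none → 0
9: none → 0
12: 10 → 1
22: 10 → 1
10: none → 0
23: none → 0
Total inversions: 4 + 4 + 0 + 0 + 1 + 1 + 0 + 0 = 10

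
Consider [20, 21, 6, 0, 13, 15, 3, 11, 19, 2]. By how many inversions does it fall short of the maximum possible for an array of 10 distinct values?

17

Maximum inversions for 10 distinct elements is C(10, 2) = 10·9/2 = 45.
Current inversions — for each element, count later smaller elements:
20: 8
21: 8
6: 3
0: 0
13: 3
15: 3
3: 1
11: 1
19: 1
2: 0
Current total: 8 + 8 + 3 + 0 + 3 + 3 + 1 + 1 + 1 + 0 = 28
Shortfall: 45 − 28 = 17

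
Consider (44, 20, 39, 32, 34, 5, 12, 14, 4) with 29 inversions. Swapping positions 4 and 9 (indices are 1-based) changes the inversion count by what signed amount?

-7

Positions 4 and 9 hold 32 and 4; after swapping, the array is [44, 20, 39, 4, 34, 5, 12, 14, 32].
Count, for each position, how many later elements it exceeds:
44: 8
20: 4
39: 6
4: 0
34: 4
5: 0
12: 0
14: 0
32: 0
Sum: 8 + 4 + 6 + 0 + 4 + 0 + 0 + 0 + 0 = 22
Change: 22 − 29 = -7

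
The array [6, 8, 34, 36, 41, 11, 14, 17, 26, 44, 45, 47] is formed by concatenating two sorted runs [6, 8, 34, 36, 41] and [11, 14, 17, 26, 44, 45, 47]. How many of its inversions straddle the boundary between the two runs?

For each element r of the right run, count left-run elements greater than r:
r = 11: 34, 36, 41 → 3
r = 14: 34, 36, 41 → 3
r = 17: 34, 36, 41 → 3
r = 26: 34, 36, 41 → 3
r = 44: none → 0
r = 45: none → 0
r = 47: none → 0
Cross-inversions: 3 + 3 + 3 + 3 + 0 + 0 + 0 = 12

12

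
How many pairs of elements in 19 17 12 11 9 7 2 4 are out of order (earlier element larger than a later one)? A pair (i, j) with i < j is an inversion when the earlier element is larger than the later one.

Count, for each position, how many later elements it exceeds:
19 → 17, 12, 11, 9, 7, 2, 4 → 7
17 → 12, 11, 9, 7, 2, 4 → 6
12 → 11, 9, 7, 2, 4 → 5
11 → 9, 7, 2, 4 → 4
9 → 7, 2, 4 → 3
7 → 2, 4 → 2
2 → none → 0
4 → none → 0
Sum: 7 + 6 + 5 + 4 + 3 + 2 + 0 + 0 = 27

27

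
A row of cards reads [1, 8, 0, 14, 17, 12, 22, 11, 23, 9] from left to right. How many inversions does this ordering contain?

For each element, count later entries that are smaller:
1 → 0 → 1
8 → 0 → 1
0 → none → 0
14 → 12, 11, 9 → 3
17 → 12, 11, 9 → 3
12 → 11, 9 → 2
22 → 11, 9 → 2
11 → 9 → 1
23 → 9 → 1
9 → none → 0
Sum: 1 + 1 + 0 + 3 + 3 + 2 + 2 + 1 + 1 + 0 = 14

14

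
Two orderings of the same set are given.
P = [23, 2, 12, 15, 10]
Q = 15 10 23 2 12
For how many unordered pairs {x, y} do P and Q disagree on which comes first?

There are 6 disagreeing pairs.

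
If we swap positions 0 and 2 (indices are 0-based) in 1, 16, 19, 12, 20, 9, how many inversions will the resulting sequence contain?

Inversions: 9

Positions 0 and 2 hold 1 and 19; after swapping, the array is [19, 16, 1, 12, 20, 9].
Element-by-element contributions:
19: 4
16: 3
1: 0
12: 1
20: 1
9: 0
Sum: 4 + 3 + 0 + 1 + 1 + 0 = 9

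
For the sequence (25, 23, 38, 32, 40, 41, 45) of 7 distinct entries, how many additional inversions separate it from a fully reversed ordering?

Maximum inversions for 7 distinct elements is C(7, 2) = 7·6/2 = 21.
Current inversions — for each element, count later smaller elements:
25: 1
23: 0
38: 1
32: 0
40: 0
41: 0
45: 0
Current total: 1 + 0 + 1 + 0 + 0 + 0 + 0 = 2
Shortfall: 21 − 2 = 19

19 inversions short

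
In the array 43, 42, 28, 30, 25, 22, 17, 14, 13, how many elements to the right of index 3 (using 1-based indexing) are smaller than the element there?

The element at index 3 is 28.
Elements after it: 30, 25, 22, 17, 14, 13
Those smaller than 28: 25, 22, 17, 14, 13

5 such elements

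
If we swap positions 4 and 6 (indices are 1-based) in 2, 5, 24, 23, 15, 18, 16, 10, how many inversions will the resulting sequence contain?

Positions 4 and 6 hold 23 and 18; after swapping, the array is [2, 5, 24, 18, 15, 23, 16, 10].
For each element, count later entries that are smaller:
2 → none → 0
5 → none → 0
24 → 18, 15, 23, 16, 10 → 5
18 → 15, 16, 10 → 3
15 → 10 → 1
23 → 16, 10 → 2
16 → 10 → 1
10 → none → 0
Sum: 0 + 0 + 5 + 3 + 1 + 2 + 1 + 0 = 12

There are 12 inversions.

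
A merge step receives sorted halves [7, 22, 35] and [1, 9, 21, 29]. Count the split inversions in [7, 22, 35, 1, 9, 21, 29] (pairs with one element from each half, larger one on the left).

Take each right-half value and tally the left-half values above it:
r = 1: 7, 22, 35 → 3
r = 9: 22, 35 → 2
r = 21: 22, 35 → 2
r = 29: 35 → 1
Cross-inversions: 3 + 2 + 2 + 1 = 8

8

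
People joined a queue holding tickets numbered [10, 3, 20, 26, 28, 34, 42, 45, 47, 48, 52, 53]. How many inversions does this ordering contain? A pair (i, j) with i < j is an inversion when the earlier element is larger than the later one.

1

For each element, count later entries that are smaller:
10 → 3 → 1
3 → none → 0
20 → none → 0
26 → none → 0
28 → none → 0
34 → none → 0
42 → none → 0
45 → none → 0
47 → none → 0
48 → none → 0
52 → none → 0
53 → none → 0
Sum: 1 + 0 + 0 + 0 + 0 + 0 + 0 + 0 + 0 + 0 + 0 + 0 = 1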